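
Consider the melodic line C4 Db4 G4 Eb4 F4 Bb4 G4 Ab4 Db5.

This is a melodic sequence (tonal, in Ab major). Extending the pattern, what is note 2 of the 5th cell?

Eb5

The unit is 3 notes. Position-2 pitches of the 3 shown cells: Db4, F4, Ab4.
Carrying that up a 3rd forward: C5 → Eb5.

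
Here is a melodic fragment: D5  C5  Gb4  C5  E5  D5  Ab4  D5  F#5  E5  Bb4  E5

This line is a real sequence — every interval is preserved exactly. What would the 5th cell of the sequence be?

With a 4-note motive the entries are D5, E5, F#5, each up a 2nd from the previous.
Extending up a 2nd: G#5 → A#5.
So cell 5 is A#5 G#5 D5 G#5.

A#5 G#5 D5 G#5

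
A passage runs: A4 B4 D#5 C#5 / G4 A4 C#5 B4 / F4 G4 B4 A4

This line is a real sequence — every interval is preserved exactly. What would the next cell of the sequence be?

With a 4-note motive the entries are A4, G4, F4, each down a 2nd from the previous.
So cell 4 is Eb4 F4 A4 G4.

Eb4 F4 A4 G4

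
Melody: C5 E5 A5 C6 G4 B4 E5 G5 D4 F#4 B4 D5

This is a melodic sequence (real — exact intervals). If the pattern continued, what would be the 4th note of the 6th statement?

With 4-note cells, note 4 of each statement runs C6, G5, D5.
Carrying that down a 4th forward: A4 → E4 → B3.

B3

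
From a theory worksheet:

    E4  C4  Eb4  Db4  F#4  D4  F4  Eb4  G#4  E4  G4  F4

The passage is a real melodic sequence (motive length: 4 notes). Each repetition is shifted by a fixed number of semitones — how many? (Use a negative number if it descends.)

Unit = 4 notes; the statements start on E4, F#4, G#4, moving up a 2nd each time.
Counting half-steps from E4 to F#4: 2.

2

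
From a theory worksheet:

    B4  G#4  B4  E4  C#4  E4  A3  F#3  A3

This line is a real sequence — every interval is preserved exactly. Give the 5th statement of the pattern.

The 3-note cells begin on B4, E4, A3 — each down a 5th from the last.
Carrying on: D3 → G2.
So cell 5 is G2 E2 G2.

G2 E2 G2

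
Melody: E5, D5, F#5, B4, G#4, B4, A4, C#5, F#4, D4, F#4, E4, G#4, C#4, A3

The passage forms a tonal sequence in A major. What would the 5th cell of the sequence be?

With a 5-note motive the entries are E5, B4, F#4, each down a 4th from the previous.
Continuing the starts: C#4 → G#3.
Statement 5 starts on G#3 and keeps the same diatonic contour: G#3 F#3 A3 D3 B2.

G#3 F#3 A3 D3 B2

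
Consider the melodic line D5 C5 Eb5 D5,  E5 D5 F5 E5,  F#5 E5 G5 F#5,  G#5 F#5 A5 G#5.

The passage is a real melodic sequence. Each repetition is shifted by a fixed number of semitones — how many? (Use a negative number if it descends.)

With a 4-note motive the entries are D5, E5, F#5, G#5, each up a 2nd from the previous.
Counting half-steps from D5 to E5: 2.

2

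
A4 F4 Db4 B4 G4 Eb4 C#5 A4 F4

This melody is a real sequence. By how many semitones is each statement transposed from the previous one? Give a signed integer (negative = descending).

2

With a 3-note motive the entries are A4, B4, C#5, each up a 2nd from the previous.
A4→B4 is 71 − 69 = 2 semitones.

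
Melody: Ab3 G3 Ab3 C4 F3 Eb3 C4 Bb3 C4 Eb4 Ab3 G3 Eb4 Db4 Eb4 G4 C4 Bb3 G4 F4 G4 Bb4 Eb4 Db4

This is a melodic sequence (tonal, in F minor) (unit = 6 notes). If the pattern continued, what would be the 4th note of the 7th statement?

Ab5

Grouping in 6s, the 4th note of each cell is C4, Eb4, G4, Bb4.
Each moves up a 3rd. Continuing: Db5 → F5 → Ab5.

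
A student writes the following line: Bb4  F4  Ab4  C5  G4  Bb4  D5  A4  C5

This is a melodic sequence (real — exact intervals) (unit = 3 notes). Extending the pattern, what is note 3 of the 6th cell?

F#5

Grouping in 3s, the 3rd note of each cell is Ab4, Bb4, C5.
Carrying that up a 2nd forward: D5 → E5 → F#5.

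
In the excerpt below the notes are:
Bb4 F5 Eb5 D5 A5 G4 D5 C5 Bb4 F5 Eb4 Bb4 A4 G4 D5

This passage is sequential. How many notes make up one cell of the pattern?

5

Try groups of 5 (3 cells in 15 notes):
Bb4 F5 Eb5 D5 A5 | G4 D5 C5 Bb4 F5 | Eb4 Bb4 A4 G4 D5
Every group is a transposition down a 3rd of the one before; no shorter unit works.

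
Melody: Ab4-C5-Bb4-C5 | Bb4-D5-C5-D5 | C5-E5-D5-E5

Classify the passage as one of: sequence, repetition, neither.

Each 4-note cell is the previous one transposed up a 2nd.

sequence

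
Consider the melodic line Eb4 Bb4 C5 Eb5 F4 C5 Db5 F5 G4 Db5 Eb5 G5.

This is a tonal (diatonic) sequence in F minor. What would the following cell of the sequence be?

With a 4-note motive the entries are Eb4, F4, G4, each up a 2nd from the previous.
Statement 4 starts on Ab4 and keeps the same diatonic contour: Ab4 Eb5 F5 Ab5.

Ab4 Eb5 F5 Ab5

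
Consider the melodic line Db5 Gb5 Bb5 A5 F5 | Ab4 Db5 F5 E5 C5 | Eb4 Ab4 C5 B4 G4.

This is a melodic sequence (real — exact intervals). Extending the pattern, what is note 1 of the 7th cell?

With 5-note cells, note 1 of each statement runs Db5, Ab4, Eb4.
Extending down a 4th: Bb3 → F3 → C3 → G2.

G2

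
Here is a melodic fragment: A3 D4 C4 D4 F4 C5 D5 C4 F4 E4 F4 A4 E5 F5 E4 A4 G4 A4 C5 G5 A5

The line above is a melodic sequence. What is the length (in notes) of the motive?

7

There are 21 notes; a 7-note unit gives 3 cells:
A3 D4 C4 D4 F4 C5 D5 | C4 F4 E4 F4 A4 E5 F5 | E4 A4 G4 A4 C5 G5 A5
Each cell is the previous one up a 3rd — so the unit is 7 notes.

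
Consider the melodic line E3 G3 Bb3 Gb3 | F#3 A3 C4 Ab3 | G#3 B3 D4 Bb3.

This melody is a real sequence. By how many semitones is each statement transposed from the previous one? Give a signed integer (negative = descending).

With a 4-note motive the entries are E3, F#3, G#3, each up a 2nd from the previous.
Counting half-steps from E3 to F#3: 2.

2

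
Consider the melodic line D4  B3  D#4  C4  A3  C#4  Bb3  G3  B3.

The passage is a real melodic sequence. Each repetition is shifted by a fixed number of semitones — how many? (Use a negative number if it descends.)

-2

Taking 3-note groups, the heads are D4, C4, Bb3: the pattern moves down a 2nd.
D4→C4 is 60 − 62 = -2 semitones.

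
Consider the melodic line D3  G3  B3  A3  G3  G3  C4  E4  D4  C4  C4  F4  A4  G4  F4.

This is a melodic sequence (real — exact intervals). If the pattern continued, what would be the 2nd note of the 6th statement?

With 5-note cells, note 2 of each statement runs G3, C4, F4.
Carrying that up a 4th forward: Bb4 → Eb5 → Ab5.

Ab5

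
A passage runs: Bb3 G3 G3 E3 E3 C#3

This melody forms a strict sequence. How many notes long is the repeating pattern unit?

2

There are 6 notes; a 2-note unit gives 3 cells:
Bb3 G3 | G3 E3 | E3 C#3
Every group is a transposition down a 3rd of the one before; no shorter unit works.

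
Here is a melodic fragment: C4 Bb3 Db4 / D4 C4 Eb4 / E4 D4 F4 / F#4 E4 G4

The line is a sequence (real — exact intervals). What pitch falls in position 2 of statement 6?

With 3-note cells, note 2 of each statement runs Bb3, C4, D4, E4.
Each moves up a 2nd. Continuing: F#4 → G#4.

G#4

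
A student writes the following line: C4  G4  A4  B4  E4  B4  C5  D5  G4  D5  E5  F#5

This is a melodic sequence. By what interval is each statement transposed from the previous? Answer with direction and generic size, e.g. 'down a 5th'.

Unit = 4 notes; the statements start on C4, E4, G4, moving up a 3rd each time.
C4 to E4 is up a 3rd.

up a 3rd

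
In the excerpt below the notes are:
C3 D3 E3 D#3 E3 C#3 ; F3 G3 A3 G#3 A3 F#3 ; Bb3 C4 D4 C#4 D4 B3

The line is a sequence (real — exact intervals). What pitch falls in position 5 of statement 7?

Grouping in 6s, the 5th note of each cell is E3, A3, D4.
Each moves up a 4th. Continuing: G4 → C5 → F5 → Bb5.

Bb5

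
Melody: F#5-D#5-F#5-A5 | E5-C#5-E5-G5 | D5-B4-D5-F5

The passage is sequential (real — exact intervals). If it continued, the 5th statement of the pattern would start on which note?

Bb4

Taking 4-note groups, the heads are F#5, E5, D5: the pattern moves down a 2nd.
Extending the heads down a 2nd: C5 → Bb4.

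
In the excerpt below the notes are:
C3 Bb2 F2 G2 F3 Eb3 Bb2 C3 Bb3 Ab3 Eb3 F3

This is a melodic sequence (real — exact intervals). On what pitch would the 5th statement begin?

Taking 4-note groups, the heads are C3, F3, Bb3: the pattern moves up a 4th.
Continuing: Eb4 → Ab4. Statement 5 starts on Ab4.

Ab4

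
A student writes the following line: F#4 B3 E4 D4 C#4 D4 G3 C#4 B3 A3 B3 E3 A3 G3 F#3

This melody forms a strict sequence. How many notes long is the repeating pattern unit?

5

15 notes total. Splitting into 3 groups of 5:
F#4 B3 E4 D4 C#4 | D4 G3 C#4 B3 A3 | B3 E3 A3 G3 F#3
Each cell is the previous one down a 3rd — so the unit is 5 notes.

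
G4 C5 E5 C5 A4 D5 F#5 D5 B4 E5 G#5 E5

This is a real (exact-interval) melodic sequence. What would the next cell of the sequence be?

Taking 4-note groups, the heads are G4, A4, B4: the pattern moves up a 2nd.
From C#5 the exact shape gives C#5 F#5 A#5 F#5.

C#5 F#5 A#5 F#5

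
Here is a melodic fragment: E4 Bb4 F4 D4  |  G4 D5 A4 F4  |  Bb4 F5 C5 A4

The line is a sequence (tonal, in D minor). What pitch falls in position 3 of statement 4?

E5

The unit is 4 notes. Position-3 pitches of the 3 shown cells: F4, A4, C5.
From C5, up a 3rd gives E5.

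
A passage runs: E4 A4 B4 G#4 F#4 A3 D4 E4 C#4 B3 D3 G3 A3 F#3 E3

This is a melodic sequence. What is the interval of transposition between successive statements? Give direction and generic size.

down a 5th

Taking 5-note groups, the heads are E4, A3, D3: the pattern moves down a 5th.
E4 to A3 is down a 5th.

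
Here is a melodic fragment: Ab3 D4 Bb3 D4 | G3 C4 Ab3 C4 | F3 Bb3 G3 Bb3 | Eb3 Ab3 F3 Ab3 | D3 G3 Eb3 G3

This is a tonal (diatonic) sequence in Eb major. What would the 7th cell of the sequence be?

Unit = 4 notes; the statements start on Ab3, G3, F3, Eb3, D3, moving down a 2nd each time.
Extending down a 2nd: C3 → Bb2.
So cell 7 is Bb2 Eb3 C3 Eb3.

Bb2 Eb3 C3 Eb3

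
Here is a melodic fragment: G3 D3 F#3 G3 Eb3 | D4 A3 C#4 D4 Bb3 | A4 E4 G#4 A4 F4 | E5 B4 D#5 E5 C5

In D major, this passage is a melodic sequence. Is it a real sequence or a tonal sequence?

real

Each cell has the same semitone pattern (-5, 4, 1, -4) — intervals are preserved exactly.
And Eb3 lies outside D major, so the sequence is real rather than tonal.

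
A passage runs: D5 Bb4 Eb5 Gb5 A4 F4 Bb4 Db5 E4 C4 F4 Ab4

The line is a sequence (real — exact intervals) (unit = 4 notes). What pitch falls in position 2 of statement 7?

The unit is 4 notes. Position-2 pitches of the 3 shown cells: Bb4, F4, C4.
Each moves down a 4th. Continuing: G3 → D3 → A2 → E2.

E2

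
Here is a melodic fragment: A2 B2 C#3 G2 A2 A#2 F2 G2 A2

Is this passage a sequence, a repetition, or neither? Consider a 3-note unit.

neither

Note 3 of cell 2 is A#2; if this were a sequence it would be B2. No unit length gives a consistent transposition pattern.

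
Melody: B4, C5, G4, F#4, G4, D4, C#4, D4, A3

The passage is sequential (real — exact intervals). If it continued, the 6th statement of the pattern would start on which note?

Taking 3-note groups, the heads are B4, F#4, C#4: the pattern moves down a 4th.
Extending the heads down a 4th: G#3 → D#3 → A#2.

A#2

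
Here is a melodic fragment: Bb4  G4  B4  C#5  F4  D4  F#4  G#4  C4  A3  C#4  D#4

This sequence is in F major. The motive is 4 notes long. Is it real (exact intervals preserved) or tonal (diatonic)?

Each cell has the same semitone pattern (-3, 4, 2) — intervals are preserved exactly.
And B4 lies outside F major, so the sequence is real rather than tonal.

real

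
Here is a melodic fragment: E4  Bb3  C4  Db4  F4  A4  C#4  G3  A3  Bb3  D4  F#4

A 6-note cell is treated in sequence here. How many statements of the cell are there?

12 notes in groups of 6 gives 12/6 = 2 statements.
Starts: E4, C#4 — each down a 3rd.

2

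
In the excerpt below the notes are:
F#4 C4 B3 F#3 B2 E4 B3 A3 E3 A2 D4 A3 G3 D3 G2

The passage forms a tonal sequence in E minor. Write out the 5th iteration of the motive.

Taking 5-note groups, the heads are F#4, E4, D4: the pattern moves down a 2nd.
Continuing the starts: C4 → B3.
Statement 5 starts on B3 and keeps the same diatonic contour: B3 F#3 E3 B2 E2.

B3 F#3 E3 B2 E2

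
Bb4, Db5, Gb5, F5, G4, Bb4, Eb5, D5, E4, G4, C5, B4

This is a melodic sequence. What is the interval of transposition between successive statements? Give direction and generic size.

down a 3rd

Unit = 4 notes; the statements start on Bb4, G4, E4, moving down a 3rd each time.
Bb4 to G4 is down a 3rd.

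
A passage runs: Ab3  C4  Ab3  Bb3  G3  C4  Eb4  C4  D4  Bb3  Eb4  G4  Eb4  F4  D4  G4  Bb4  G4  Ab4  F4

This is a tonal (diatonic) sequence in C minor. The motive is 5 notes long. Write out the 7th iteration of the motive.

With a 5-note motive the entries are Ab3, C4, Eb4, G4, each up a 3rd from the previous.
Carrying on: Bb4 → D5 → F5.
Statement 7 starts on F5 and keeps the same diatonic contour: F5 Ab5 F5 G5 Eb5.

F5 Ab5 F5 G5 Eb5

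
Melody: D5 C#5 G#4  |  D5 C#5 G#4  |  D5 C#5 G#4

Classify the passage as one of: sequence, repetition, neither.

Each 3-note cell is identical (D5 C#5 G#4), restated at the same pitch.

repetition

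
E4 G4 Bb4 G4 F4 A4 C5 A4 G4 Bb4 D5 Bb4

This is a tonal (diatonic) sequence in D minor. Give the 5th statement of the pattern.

Bb4 D5 F5 D5

The 4-note cells begin on E4, F4, G4 — each up a 2nd from the last.
Extending up a 2nd: A4 → Bb4.
So cell 5 is Bb4 D5 F5 D5.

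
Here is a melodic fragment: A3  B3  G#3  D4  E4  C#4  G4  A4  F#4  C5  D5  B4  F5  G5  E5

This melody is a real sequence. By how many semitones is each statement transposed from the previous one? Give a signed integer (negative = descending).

Unit = 3 notes; the statements start on A3, D4, G4, C5, F5, moving up a 4th each time.
A3 to D4 spans +5 semitones.

5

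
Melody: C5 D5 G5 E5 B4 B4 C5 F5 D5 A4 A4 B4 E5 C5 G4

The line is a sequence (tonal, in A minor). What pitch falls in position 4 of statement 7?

F4

Grouping in 5s, the 4th note of each cell is E5, D5, C5.
Extending down a 2nd: B4 → A4 → G4 → F4.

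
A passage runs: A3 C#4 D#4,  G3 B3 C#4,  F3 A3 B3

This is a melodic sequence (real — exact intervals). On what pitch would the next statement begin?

Eb3

The 3-note cells begin on A3, G3, F3 — each down a 2nd from the last.
One more step down a 2nd gives Eb3.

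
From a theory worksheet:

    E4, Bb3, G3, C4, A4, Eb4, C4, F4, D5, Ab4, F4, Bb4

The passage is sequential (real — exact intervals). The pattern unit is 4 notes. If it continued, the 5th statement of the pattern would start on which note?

C6

Unit = 4 notes; the statements start on E4, A4, D5, moving up a 4th each time.
Continuing: G5 → C6. Statement 5 starts on C6.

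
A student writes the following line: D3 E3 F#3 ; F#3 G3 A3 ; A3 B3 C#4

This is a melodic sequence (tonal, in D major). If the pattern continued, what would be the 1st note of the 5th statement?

E4

With 3-note cells, note 1 of each statement runs D3, F#3, A3.
Each moves up a 3rd. Continuing: C#4 → E4.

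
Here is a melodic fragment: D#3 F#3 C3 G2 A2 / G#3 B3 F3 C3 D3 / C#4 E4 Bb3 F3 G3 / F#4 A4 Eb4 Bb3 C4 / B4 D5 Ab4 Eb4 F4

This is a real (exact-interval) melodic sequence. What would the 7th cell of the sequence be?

Unit = 5 notes; the statements start on D#3, G#3, C#4, F#4, B4, moving up a 4th each time.
Continuing the starts: E5 → A5.
From A5 the exact shape gives A5 C6 Gb5 Db5 Eb5.

A5 C6 Gb5 Db5 Eb5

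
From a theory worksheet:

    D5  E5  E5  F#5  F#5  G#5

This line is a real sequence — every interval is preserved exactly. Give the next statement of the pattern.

The 2-note cells begin on D5, E5, F#5 — each up a 2nd from the last.
So cell 4 is G#5 A#5.

G#5 A#5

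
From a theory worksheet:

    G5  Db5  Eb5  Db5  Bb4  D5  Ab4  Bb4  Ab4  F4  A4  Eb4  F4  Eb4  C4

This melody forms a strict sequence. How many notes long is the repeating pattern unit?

Try groups of 5 (3 cells in 15 notes):
G5 Db5 Eb5 Db5 Bb4 | D5 Ab4 Bb4 Ab4 F4 | A4 Eb4 F4 Eb4 C4
Every group is a transposition down a 4th of the one before; no shorter unit works.

5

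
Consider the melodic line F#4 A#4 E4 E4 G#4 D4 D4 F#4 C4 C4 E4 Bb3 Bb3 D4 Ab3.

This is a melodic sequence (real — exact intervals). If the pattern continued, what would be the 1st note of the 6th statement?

With 3-note cells, note 1 of each statement runs F#4, E4, D4, C4, Bb3.
One more down a 2nd gives Ab3.

Ab3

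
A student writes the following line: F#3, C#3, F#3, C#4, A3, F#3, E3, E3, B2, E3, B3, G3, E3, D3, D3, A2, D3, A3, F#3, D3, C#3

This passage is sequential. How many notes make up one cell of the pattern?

Try groups of 7 (3 cells in 21 notes):
F#3 C#3 F#3 C#4 A3 F#3 E3 | E3 B2 E3 B3 G3 E3 D3 | D3 A2 D3 A3 F#3 D3 C#3
That's a consistent down a 2nd shift per cell, and no other grouping gives one.

7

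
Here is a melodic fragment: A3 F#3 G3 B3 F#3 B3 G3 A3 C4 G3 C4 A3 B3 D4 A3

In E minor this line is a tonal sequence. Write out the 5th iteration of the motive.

Taking 5-note groups, the heads are A3, B3, C4: the pattern moves up a 2nd.
Extending up a 2nd: D4 → E4.
Statement 5 starts on E4 and keeps the same diatonic contour: E4 C4 D4 F#4 C4.

E4 C4 D4 F#4 C4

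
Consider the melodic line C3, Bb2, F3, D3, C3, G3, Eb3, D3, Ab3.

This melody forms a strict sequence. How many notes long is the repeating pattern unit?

Try groups of 3 (3 cells in 9 notes):
C3 Bb2 F3 | D3 C3 G3 | Eb3 D3 Ab3
Every group is a transposition up a 2nd of the one before; no shorter unit works.

3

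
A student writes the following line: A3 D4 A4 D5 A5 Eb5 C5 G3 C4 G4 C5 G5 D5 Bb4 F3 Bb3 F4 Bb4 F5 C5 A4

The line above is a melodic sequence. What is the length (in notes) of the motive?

7

21 notes total. Splitting into 3 groups of 7:
A3 D4 A4 D5 A5 Eb5 C5 | G3 C4 G4 C5 G5 D5 Bb4 | F3 Bb3 F4 Bb4 F5 C5 A4
Each cell is the previous one down a 2nd — so the unit is 7 notes.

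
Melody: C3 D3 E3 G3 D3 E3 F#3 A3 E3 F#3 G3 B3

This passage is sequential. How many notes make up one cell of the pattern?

4

12 notes total. Splitting into 3 groups of 4:
C3 D3 E3 G3 | D3 E3 F#3 A3 | E3 F#3 G3 B3
Each cell is the previous one up a 2nd — so the unit is 4 notes.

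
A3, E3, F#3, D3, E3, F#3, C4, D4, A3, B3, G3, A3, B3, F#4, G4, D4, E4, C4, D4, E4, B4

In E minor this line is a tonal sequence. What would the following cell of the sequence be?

C5 G4 A4 F#4 G4 A4 E5

Taking 7-note groups, the heads are A3, D4, G4: the pattern moves up a 4th.
So cell 4 is C5 G4 A4 F#4 G4 A4 E5.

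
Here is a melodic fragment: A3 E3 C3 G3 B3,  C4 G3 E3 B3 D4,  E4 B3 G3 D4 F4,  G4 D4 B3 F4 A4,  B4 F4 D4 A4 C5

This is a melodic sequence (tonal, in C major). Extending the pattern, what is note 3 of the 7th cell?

With 5-note cells, note 3 of each statement runs C3, E3, G3, B3, D4.
Extending up a 3rd: F4 → A4.

A4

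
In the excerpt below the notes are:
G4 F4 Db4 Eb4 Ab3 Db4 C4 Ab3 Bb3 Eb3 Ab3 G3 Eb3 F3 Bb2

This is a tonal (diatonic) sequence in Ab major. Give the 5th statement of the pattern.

Bb2 Ab2 F2 G2 C2

The 5-note cells begin on G4, Db4, Ab3 — each down a 4th from the last.
Carrying on: Eb3 → Bb2.
So cell 5 is Bb2 Ab2 F2 G2 C2.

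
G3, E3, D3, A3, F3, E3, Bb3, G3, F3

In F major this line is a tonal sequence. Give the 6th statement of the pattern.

The 3-note cells begin on G3, A3, Bb3 — each up a 2nd from the last.
Extending up a 2nd: C4 → D4 → E4.
From E4 the diatonic shape gives E4 C4 Bb3.

E4 C4 Bb3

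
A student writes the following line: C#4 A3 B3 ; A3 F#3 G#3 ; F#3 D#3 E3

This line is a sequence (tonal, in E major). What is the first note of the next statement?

The 3-note cells begin on C#4, A3, F#3 — each down a 3rd from the last.
The next head, down a 3rd from F#3, is D#3.

D#3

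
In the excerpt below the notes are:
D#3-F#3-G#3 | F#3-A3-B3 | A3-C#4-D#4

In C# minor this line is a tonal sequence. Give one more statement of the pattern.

C#4 E4 F#4

Taking 3-note groups, the heads are D#3, F#3, A3: the pattern moves up a 3rd.
Statement 4 starts on C#4 and keeps the same diatonic contour: C#4 E4 F#4.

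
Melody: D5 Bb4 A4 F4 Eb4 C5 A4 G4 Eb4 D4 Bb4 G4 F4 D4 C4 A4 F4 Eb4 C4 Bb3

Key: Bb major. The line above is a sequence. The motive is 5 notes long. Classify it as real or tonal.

Every note is diatonic to Bb major.
Cell 1 has -4 semitones from note 1 to 2, but cell 2 has -3 — the interval quality changes while the contour stays the same, which is the hallmark of a tonal sequence.

tonal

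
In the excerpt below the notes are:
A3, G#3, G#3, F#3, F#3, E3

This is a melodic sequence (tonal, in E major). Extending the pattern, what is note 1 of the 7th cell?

B2

With 2-note cells, note 1 of each statement runs A3, G#3, F#3.
Each moves down a 2nd. Continuing: E3 → D#3 → C#3 → B2.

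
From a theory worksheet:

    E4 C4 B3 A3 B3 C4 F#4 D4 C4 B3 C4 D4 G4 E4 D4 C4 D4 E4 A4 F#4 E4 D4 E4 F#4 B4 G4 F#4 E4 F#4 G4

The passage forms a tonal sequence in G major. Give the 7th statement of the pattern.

D5 B4 A4 G4 A4 B4

With a 6-note motive the entries are E4, F#4, G4, A4, B4, each up a 2nd from the previous.
Continuing the starts: C5 → D5.
Statement 7 starts on D5 and keeps the same diatonic contour: D5 B4 A4 G4 A4 B4.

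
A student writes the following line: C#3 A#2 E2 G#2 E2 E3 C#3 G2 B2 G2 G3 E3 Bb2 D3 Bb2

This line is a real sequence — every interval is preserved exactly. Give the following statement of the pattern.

Unit = 5 notes; the statements start on C#3, E3, G3, moving up a 3rd each time.
So cell 4 is Bb3 G3 Db3 F3 Db3.

Bb3 G3 Db3 F3 Db3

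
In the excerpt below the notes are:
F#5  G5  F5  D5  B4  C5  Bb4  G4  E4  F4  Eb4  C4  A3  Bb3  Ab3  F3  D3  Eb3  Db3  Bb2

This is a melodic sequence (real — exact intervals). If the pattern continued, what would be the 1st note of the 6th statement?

Grouping in 4s, the 1st note of each cell is F#5, B4, E4, A3, D3.
Each moves down a 5th; the next is G2.

G2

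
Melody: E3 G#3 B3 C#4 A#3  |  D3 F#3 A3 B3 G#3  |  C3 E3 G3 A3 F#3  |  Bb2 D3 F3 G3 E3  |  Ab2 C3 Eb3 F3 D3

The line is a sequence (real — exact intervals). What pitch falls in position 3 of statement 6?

Grouping in 5s, the 3rd note of each cell is B3, A3, G3, F3, Eb3.
One more down a 2nd gives Db3.

Db3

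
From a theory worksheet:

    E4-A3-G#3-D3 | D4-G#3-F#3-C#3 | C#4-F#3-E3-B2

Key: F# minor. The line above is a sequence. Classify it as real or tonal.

tonal

Every note is diatonic to F# minor.
Cell 1 has -7 semitones from note 1 to 2, but cell 2 has -6 — the interval quality changes while the contour stays the same, which is the hallmark of a tonal sequence.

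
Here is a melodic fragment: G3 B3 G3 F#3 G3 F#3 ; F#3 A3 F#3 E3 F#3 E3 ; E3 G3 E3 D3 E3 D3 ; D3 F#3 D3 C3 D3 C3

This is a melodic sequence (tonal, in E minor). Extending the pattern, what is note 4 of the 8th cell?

The unit is 6 notes. Position-4 pitches of the 4 shown cells: F#3, E3, D3, C3.
Carrying that down a 2nd forward: B2 → A2 → G2 → F#2.

F#2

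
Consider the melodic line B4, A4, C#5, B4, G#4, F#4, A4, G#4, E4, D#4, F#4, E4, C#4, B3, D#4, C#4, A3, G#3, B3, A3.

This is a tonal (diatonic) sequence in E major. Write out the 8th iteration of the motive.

B2 A2 C#3 B2

The 4-note cells begin on B4, G#4, E4, C#4, A3 — each down a 3rd from the last.
Extending down a 3rd: F#3 → D#3 → B2.
From B2 the diatonic shape gives B2 A2 C#3 B2.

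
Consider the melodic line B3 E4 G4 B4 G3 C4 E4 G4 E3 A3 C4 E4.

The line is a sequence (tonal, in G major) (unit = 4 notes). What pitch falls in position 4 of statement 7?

D3

The unit is 4 notes. Position-4 pitches of the 3 shown cells: B4, G4, E4.
Carrying that down a 3rd forward: C4 → A3 → F#3 → D3.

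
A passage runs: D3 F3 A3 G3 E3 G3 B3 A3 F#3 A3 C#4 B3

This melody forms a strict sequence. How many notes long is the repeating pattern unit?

There are 12 notes; a 4-note unit gives 3 cells:
D3 F3 A3 G3 | E3 G3 B3 A3 | F#3 A3 C#4 B3
Every group is a transposition up a 2nd of the one before; no shorter unit works.

4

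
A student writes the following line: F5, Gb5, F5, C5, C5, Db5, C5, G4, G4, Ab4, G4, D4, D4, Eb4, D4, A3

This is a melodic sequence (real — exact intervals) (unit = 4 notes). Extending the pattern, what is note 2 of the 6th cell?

F3

Grouping in 4s, the 2nd note of each cell is Gb5, Db5, Ab4, Eb4.
Carrying that down a 4th forward: Bb3 → F3.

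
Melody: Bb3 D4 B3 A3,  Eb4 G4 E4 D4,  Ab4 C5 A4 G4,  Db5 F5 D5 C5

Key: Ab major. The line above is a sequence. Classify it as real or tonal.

Each cell has the same semitone pattern (4, -3, -2) — intervals are preserved exactly.
And D4 lies outside Ab major, so the sequence is real rather than tonal.

real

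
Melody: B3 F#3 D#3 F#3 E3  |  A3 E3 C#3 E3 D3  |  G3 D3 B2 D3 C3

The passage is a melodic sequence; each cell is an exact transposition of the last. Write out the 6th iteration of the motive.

Unit = 5 notes; the statements start on B3, A3, G3, moving down a 2nd each time.
Extending down a 2nd: F3 → Eb3 → Db3.
Statement 6 starts on Db3 and keeps the same exact contour: Db3 Ab2 F2 Ab2 Gb2.

Db3 Ab2 F2 Ab2 Gb2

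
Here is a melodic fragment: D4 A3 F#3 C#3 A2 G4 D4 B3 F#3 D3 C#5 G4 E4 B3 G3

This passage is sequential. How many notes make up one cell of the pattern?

5

15 notes total. Splitting into 3 groups of 5:
D4 A3 F#3 C#3 A2 | G4 D4 B3 F#3 D3 | C#5 G4 E4 B3 G3
Every group is a transposition up a 4th of the one before; no shorter unit works.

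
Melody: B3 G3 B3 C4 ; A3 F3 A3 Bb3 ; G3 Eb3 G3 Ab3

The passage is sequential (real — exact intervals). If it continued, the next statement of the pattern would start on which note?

F3

Taking 4-note groups, the heads are B3, A3, G3: the pattern moves down a 2nd.
One more step down a 2nd gives F3.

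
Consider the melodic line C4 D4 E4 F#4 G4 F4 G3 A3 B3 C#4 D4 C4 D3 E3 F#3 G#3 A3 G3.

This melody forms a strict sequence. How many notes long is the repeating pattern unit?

6

There are 18 notes; a 6-note unit gives 3 cells:
C4 D4 E4 F#4 G4 F4 | G3 A3 B3 C#4 D4 C4 | D3 E3 F#3 G#3 A3 G3
That's a consistent down a 4th shift per cell, and no other grouping gives one.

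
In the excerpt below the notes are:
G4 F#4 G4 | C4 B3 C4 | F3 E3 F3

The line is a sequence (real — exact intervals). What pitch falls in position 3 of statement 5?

Eb2

With 3-note cells, note 3 of each statement runs G4, C4, F3.
Each moves down a 5th. Continuing: Bb2 → Eb2.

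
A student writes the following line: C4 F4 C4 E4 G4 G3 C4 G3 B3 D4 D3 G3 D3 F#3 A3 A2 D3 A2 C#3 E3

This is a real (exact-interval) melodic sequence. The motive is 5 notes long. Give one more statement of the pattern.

E2 A2 E2 G#2 B2

Taking 5-note groups, the heads are C4, G3, D3, A2: the pattern moves down a 4th.
So cell 5 is E2 A2 E2 G#2 B2.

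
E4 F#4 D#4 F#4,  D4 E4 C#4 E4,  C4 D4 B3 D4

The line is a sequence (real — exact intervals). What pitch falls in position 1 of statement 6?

Gb3

The unit is 4 notes. Position-1 pitches of the 3 shown cells: E4, D4, C4.
Carrying that down a 2nd forward: Bb3 → Ab3 → Gb3.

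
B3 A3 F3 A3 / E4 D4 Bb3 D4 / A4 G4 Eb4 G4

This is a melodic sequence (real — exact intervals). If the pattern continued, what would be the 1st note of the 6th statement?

With 4-note cells, note 1 of each statement runs B3, E4, A4.
Each moves up a 4th. Continuing: D5 → G5 → C6.

C6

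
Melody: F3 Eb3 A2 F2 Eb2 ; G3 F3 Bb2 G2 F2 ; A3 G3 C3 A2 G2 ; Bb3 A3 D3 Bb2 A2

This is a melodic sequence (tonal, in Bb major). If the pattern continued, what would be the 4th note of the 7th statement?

With 5-note cells, note 4 of each statement runs F2, G2, A2, Bb2.
Each moves up a 2nd. Continuing: C3 → D3 → Eb3.

Eb3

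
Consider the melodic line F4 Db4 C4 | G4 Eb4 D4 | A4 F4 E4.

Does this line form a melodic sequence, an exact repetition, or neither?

Each 3-note cell is the previous one transposed up a 2nd.

sequence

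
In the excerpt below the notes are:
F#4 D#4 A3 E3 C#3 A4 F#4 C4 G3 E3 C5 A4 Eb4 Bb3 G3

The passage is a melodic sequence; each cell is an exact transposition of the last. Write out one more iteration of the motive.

With a 5-note motive the entries are F#4, A4, C5, each up a 3rd from the previous.
So cell 4 is Eb5 C5 Gb4 Db4 Bb3.

Eb5 C5 Gb4 Db4 Bb3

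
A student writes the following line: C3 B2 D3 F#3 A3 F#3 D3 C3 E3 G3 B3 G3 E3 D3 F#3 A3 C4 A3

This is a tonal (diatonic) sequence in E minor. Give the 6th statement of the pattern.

A3 G3 B3 D4 F#4 D4

With a 6-note motive the entries are C3, D3, E3, each up a 2nd from the previous.
Continuing the starts: F#3 → G3 → A3.
So cell 6 is A3 G3 B3 D4 F#4 D4.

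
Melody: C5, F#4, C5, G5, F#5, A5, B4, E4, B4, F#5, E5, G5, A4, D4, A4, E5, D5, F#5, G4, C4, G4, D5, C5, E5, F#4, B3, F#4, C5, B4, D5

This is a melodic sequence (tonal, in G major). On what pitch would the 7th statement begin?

D4

Unit = 6 notes; the statements start on C5, B4, A4, G4, F#4, moving down a 2nd each time.
Continuing: E4 → D4. Statement 7 starts on D4.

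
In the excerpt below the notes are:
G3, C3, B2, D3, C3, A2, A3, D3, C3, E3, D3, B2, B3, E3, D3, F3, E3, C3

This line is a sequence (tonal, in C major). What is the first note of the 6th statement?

Unit = 6 notes; the statements start on G3, A3, B3, moving up a 2nd each time.
Extending the heads up a 2nd: C4 → D4 → E4.

E4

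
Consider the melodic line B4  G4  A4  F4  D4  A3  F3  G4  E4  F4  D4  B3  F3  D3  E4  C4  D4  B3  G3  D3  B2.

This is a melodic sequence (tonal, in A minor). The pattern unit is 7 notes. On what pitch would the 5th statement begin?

With a 7-note motive the entries are B4, G4, E4, each down a 3rd from the previous.
Extending the heads down a 3rd: C4 → A3.

A3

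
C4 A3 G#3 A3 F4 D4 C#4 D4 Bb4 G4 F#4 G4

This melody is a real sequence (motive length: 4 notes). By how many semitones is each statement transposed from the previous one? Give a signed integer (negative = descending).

The 4-note cells begin on C4, F4, Bb4 — each up a 4th from the last.
C4 to F4 spans +5 semitones.

5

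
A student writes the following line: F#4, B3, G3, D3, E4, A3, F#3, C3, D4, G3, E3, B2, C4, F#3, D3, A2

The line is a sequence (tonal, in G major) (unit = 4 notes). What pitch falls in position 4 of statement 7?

Grouping in 4s, the 4th note of each cell is D3, C3, B2, A2.
Each moves down a 2nd. Continuing: G2 → F#2 → E2.

E2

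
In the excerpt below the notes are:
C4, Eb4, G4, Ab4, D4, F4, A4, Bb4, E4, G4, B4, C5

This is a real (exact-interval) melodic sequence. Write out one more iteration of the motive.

F#4 A4 C#5 D5

Unit = 4 notes; the statements start on C4, D4, E4, moving up a 2nd each time.
From F#4 the exact shape gives F#4 A4 C#5 D5.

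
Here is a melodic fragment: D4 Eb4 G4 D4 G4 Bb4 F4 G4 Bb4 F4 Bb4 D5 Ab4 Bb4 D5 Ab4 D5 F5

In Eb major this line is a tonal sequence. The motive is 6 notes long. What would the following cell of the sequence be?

C5 D5 F5 C5 F5 Ab5

The 6-note cells begin on D4, F4, Ab4 — each up a 3rd from the last.
From C5 the diatonic shape gives C5 D5 F5 C5 F5 Ab5.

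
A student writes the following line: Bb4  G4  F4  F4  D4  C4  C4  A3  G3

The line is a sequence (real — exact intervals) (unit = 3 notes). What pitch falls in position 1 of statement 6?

With 3-note cells, note 1 of each statement runs Bb4, F4, C4.
Each moves down a 4th. Continuing: G3 → D3 → A2.

A2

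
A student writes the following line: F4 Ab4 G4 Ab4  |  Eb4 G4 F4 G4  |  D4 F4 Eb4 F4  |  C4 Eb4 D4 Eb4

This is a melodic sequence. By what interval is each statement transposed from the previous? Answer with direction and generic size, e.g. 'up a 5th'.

down a 2nd

Taking 4-note groups, the heads are F4, Eb4, D4, C4: the pattern moves down a 2nd.
From F4 to Eb4: down a 2nd.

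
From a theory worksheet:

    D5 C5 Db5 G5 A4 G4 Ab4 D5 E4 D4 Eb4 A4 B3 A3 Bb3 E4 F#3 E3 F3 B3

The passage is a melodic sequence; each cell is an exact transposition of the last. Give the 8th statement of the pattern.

Unit = 4 notes; the statements start on D5, A4, E4, B3, F#3, moving down a 4th each time.
Extending down a 4th: C#3 → G#2 → D#2.
From D#2 the exact shape gives D#2 C#2 D2 G#2.

D#2 C#2 D2 G#2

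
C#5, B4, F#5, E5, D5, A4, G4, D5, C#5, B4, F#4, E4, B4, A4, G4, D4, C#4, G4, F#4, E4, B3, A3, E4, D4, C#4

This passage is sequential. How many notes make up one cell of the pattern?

5

Try groups of 5 (5 cells in 25 notes):
C#5 B4 F#5 E5 D5 | A4 G4 D5 C#5 B4 | F#4 E4 B4 A4 G4 | D4 C#4 G4 F#4 E4 | B3 A3 E4 D4 C#4
That's a consistent down a 3rd shift per cell, and no other grouping gives one.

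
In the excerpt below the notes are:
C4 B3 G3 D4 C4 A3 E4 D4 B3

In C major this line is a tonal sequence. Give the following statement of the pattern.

The 3-note cells begin on C4, D4, E4 — each up a 2nd from the last.
From F4 the diatonic shape gives F4 E4 C4.

F4 E4 C4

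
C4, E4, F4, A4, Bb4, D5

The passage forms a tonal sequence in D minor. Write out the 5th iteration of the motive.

Taking 2-note groups, the heads are C4, F4, Bb4: the pattern moves up a 4th.
Carrying on: E5 → A5.
From A5 the diatonic shape gives A5 C6.

A5 C6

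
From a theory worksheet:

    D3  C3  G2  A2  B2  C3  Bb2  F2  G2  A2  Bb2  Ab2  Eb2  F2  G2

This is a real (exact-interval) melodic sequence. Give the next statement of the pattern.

The 5-note cells begin on D3, C3, Bb2 — each down a 2nd from the last.
So cell 4 is Ab2 Gb2 Db2 Eb2 F2.

Ab2 Gb2 Db2 Eb2 F2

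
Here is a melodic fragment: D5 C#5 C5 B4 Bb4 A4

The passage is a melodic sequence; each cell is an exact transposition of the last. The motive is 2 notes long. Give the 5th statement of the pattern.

Unit = 2 notes; the statements start on D5, C5, Bb4, moving down a 2nd each time.
Extending down a 2nd: Ab4 → Gb4.
From Gb4 the exact shape gives Gb4 F4.

Gb4 F4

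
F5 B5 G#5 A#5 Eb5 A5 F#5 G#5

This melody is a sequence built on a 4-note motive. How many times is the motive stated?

2

8 notes in groups of 4 gives 8/4 = 2 statements.
Starts: F5, Eb5 — each down a 2nd.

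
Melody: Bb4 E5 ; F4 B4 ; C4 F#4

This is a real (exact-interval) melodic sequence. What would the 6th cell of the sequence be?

A2 D#3

The 2-note cells begin on Bb4, F4, C4 — each down a 4th from the last.
Extending down a 4th: G3 → D3 → A2.
From A2 the exact shape gives A2 D#3.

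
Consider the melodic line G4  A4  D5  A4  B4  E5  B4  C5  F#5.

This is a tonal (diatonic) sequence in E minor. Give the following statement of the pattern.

C5 D5 G5

With a 3-note motive the entries are G4, A4, B4, each up a 2nd from the previous.
So cell 4 is C5 D5 G5.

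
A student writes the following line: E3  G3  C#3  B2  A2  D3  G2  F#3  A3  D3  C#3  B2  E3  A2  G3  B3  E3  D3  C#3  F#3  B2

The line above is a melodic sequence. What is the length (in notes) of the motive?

Try groups of 7 (3 cells in 21 notes):
E3 G3 C#3 B2 A2 D3 G2 | F#3 A3 D3 C#3 B2 E3 A2 | G3 B3 E3 D3 C#3 F#3 B2
Each cell is the previous one up a 2nd — so the unit is 7 notes.

7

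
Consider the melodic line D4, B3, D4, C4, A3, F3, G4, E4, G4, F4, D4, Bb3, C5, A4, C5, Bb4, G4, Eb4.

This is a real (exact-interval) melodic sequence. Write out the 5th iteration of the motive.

Bb5 G5 Bb5 Ab5 F5 Db5

The 6-note cells begin on D4, G4, C5 — each up a 4th from the last.
Extending up a 4th: F5 → Bb5.
From Bb5 the exact shape gives Bb5 G5 Bb5 Ab5 F5 Db5.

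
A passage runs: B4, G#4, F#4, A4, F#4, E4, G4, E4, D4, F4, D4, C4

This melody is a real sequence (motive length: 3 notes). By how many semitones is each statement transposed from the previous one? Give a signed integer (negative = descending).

The 3-note cells begin on B4, A4, G4, F4 — each down a 2nd from the last.
Counting half-steps from B4 to A4: -2.

-2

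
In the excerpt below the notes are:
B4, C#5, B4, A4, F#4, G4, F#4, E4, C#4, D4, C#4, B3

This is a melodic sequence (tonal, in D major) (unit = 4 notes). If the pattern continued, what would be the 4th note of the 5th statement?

The unit is 4 notes. Position-4 pitches of the 3 shown cells: A4, E4, B3.
Extending down a 4th: F#3 → C#3.

C#3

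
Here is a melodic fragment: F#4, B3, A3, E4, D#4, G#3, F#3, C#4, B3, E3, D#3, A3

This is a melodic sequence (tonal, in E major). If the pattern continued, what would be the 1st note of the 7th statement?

A2

With 4-note cells, note 1 of each statement runs F#4, D#4, B3.
Extending down a 3rd: G#3 → E3 → C#3 → A2.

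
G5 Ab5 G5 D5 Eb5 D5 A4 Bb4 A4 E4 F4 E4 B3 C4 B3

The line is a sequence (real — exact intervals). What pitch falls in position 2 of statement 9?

E2

The unit is 3 notes. Position-2 pitches of the 5 shown cells: Ab5, Eb5, Bb4, F4, C4.
Extending down a 4th: G3 → D3 → A2 → E2.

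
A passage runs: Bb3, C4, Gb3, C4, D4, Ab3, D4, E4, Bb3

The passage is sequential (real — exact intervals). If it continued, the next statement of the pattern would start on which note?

E4

Unit = 3 notes; the statements start on Bb3, C4, D4, moving up a 2nd each time.
The next head, up a 2nd from D4, is E4.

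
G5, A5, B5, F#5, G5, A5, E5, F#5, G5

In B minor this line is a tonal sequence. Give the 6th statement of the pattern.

Unit = 3 notes; the statements start on G5, F#5, E5, moving down a 2nd each time.
Continuing the starts: D5 → C#5 → B4.
Statement 6 starts on B4 and keeps the same diatonic contour: B4 C#5 D5.

B4 C#5 D5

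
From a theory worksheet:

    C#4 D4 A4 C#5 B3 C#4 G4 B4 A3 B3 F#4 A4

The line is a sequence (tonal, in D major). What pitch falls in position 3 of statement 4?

E4

Grouping in 4s, the 3rd note of each cell is A4, G4, F#4.
From F#4, down a 2nd gives E4.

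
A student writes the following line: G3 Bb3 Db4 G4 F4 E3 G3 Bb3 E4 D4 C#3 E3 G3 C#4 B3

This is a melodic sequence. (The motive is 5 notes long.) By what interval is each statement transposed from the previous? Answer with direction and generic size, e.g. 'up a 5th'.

down a 3rd

Unit = 5 notes; the statements start on G3, E3, C#3, moving down a 3rd each time.
G3 to E3 is down a 3rd.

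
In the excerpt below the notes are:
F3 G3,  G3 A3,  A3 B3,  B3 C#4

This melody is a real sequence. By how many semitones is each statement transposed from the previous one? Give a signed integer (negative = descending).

2

The 2-note cells begin on F3, G3, A3, B3 — each up a 2nd from the last.
Counting half-steps from F3 to G3: 2.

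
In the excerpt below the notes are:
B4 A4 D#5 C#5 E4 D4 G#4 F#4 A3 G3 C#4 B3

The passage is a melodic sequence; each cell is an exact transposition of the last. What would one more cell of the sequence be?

D3 C3 F#3 E3

Unit = 4 notes; the statements start on B4, E4, A3, moving down a 5th each time.
Statement 4 starts on D3 and keeps the same exact contour: D3 C3 F#3 E3.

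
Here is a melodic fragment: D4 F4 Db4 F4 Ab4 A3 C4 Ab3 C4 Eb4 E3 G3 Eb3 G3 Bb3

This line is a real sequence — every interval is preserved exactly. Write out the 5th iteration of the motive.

Unit = 5 notes; the statements start on D4, A3, E3, moving down a 4th each time.
Continuing the starts: B2 → F#2.
So cell 5 is F#2 A2 F2 A2 C3.

F#2 A2 F2 A2 C3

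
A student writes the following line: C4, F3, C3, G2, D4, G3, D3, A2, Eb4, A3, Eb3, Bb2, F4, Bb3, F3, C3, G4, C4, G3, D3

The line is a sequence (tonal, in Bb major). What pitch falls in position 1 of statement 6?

Grouping in 4s, the 1st note of each cell is C4, D4, Eb4, F4, G4.
Each moves up a 2nd; the next is A4.

A4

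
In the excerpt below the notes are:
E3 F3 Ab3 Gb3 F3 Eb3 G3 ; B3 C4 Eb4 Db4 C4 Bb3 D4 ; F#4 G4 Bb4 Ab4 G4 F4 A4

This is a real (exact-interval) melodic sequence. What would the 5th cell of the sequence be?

Unit = 7 notes; the statements start on E3, B3, F#4, moving up a 5th each time.
Carrying on: C#5 → G#5.
From G#5 the exact shape gives G#5 A5 C6 Bb5 A5 G5 B5.

G#5 A5 C6 Bb5 A5 G5 B5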